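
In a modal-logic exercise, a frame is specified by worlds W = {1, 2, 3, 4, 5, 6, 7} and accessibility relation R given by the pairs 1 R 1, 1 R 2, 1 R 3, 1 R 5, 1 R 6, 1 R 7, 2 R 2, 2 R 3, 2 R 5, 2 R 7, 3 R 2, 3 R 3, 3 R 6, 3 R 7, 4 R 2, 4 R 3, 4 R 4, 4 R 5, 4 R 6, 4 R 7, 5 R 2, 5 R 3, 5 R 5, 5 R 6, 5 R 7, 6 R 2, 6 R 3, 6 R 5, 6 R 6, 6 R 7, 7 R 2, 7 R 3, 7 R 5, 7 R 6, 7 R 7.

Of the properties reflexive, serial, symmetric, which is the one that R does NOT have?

symmetric

Reflexive: yes — every world is R-related to itself.
Serial: yes — every world has a successor (e.g. 1 R 1).
Symmetric: no — 1 R 2 but not 2 R 1.
Only symmetric fails.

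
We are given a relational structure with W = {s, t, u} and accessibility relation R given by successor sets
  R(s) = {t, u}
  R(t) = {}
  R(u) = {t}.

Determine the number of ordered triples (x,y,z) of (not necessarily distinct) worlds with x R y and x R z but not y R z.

4

Enumerating: (s,t,t), (s,t,u), (s,u,u), (u,t,t).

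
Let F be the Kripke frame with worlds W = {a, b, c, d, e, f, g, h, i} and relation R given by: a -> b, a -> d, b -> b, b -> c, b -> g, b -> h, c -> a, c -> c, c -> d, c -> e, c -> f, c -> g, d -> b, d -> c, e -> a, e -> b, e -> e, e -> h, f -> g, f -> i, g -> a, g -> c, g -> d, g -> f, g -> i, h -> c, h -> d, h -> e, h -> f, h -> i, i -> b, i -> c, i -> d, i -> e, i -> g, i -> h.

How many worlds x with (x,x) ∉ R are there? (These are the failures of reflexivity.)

Enumerating: a, d, f, g, h, i.

6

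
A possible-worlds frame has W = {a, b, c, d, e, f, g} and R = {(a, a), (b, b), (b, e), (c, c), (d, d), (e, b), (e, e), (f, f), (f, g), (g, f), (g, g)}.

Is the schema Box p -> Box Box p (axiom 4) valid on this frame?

Axiom 4 corresponds to the accessibility relation being transitive.
Transitive: yes — every two-step R-path is closed by a direct edge.

Yes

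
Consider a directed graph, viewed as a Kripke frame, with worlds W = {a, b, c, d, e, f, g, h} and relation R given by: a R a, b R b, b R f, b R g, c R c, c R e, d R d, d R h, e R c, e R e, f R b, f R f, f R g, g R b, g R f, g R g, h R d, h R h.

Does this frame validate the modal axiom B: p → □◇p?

By correspondence theory, B is valid on a frame iff R is symmetric.
Symmetric: yes — every pair in R has its reverse in R.

Yes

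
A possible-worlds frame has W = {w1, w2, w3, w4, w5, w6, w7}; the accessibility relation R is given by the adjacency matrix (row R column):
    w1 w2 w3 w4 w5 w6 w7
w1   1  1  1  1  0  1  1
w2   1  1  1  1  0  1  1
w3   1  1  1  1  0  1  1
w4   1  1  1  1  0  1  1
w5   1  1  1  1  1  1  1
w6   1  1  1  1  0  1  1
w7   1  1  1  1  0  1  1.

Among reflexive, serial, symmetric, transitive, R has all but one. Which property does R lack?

Reflexive: yes — every world is R-related to itself.
Serial: yes — every world has a successor (e.g. w1 R w1).
Symmetric: no — w5 R w1 but not w1 R w5.
Transitive: yes — every two-step R-path is closed by a direct edge.
Only symmetric fails.

symmetric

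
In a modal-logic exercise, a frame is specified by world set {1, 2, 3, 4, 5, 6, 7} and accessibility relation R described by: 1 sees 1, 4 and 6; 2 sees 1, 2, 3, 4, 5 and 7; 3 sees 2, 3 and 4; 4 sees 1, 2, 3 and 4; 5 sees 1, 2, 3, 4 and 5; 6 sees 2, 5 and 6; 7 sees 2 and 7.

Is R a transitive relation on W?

No

Transitive: no — 1 R 4 and 4 R 2, but not 1 R 2.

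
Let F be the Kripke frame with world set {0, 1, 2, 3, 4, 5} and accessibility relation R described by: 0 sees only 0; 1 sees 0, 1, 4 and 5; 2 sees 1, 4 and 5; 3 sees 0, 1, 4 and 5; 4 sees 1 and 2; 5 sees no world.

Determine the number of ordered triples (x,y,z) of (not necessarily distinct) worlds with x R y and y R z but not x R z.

9

Enumerating: (1,4,2), (2,1,0), (2,4,2), (3,4,2), (4,1,0), (4,1,4), (4,1,5), (4,2,4), (4,2,5).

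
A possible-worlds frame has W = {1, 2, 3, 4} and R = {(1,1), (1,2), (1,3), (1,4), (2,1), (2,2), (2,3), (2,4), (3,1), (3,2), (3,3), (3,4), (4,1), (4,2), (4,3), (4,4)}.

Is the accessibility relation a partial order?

No

Reflexive: yes — every world is R-related to itself.
Transitive: yes — every two-step R-path is closed by a direct edge.
Antisymmetric: no — 1 R 2 and 2 R 1 with 1 ≠ 2.
So R is not a partial order.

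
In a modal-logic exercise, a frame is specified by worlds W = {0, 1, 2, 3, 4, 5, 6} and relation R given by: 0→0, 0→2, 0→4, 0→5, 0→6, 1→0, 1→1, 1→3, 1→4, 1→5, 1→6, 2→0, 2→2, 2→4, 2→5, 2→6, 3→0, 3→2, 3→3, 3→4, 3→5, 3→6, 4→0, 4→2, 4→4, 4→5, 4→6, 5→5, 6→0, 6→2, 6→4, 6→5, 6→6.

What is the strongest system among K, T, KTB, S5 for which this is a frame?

Reflexive (axiom T): yes — every world is R-related to itself.
Symmetric (axiom B): no — 0 R 5 but not 5 R 0.
Euclidean (axiom 5): no — 0 R 5 and 0 R 2, but not 5 R 2.
So F validates K, T; KTB would additionally require R to be symmetric. The strongest is T.

T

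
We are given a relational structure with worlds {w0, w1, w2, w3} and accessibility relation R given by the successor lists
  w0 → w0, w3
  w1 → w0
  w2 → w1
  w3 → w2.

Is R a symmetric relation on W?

No

Symmetric: no — w0 R w3 but not w3 R w0.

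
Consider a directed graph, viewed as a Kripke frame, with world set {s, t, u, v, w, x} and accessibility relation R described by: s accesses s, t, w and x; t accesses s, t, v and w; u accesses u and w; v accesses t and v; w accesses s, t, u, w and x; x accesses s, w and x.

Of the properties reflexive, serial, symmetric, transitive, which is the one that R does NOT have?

Reflexive: yes — every world is R-related to itself.
Serial: yes — every world has a successor (e.g. s R s).
Symmetric: yes — every pair in R has its reverse in R.
Transitive: no — s R t and t R v, but not s R v.
Only transitive fails.

transitive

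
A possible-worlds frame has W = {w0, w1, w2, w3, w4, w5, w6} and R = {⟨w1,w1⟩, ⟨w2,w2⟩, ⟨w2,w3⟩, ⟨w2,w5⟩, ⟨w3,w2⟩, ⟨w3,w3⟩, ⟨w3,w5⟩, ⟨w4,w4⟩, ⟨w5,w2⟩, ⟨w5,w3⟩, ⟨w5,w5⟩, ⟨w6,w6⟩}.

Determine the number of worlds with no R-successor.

Enumerating: w0.

1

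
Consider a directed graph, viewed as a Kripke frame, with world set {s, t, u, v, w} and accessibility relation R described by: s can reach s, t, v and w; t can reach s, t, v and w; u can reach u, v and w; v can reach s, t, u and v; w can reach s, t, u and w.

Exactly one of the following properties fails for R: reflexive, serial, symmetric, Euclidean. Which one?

Reflexive: yes — every world is R-related to itself.
Serial: yes — every world has a successor (e.g. s R s).
Symmetric: yes — every pair in R has its reverse in R.
Euclidean: no — s R v and s R w, but not v R w.
Only Euclidean fails.

Euclidean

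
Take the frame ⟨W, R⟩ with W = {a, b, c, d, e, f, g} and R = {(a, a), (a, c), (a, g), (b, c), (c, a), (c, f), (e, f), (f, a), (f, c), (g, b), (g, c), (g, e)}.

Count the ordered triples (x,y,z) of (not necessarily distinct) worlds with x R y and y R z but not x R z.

15

Enumerating: (a,c,f), (a,g,b), (a,g,e), (b,c,a), (b,c,f), (c,a,c), (c,a,g), (c,f,c), (e,f,a), (e,f,c), (f,a,g), (f,c,f), (g,c,a), (g,c,f), (g,e,f).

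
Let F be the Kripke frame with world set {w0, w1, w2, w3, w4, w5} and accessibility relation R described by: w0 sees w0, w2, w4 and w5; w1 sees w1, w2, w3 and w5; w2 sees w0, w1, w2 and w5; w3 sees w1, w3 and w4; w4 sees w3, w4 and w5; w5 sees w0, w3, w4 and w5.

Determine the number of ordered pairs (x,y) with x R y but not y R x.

4

Enumerating: (w0,w4), (w1,w5), (w2,w5), (w5,w3).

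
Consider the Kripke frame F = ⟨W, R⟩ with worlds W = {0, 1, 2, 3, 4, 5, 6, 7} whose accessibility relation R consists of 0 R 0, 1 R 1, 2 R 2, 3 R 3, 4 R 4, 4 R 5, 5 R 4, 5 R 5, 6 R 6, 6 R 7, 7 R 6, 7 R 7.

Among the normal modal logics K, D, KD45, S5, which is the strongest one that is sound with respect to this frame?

Serial (axiom D): yes — every world has a successor (e.g. 0 R 0).
Euclidean (axiom 5): yes — any two successors of a common world are R-related.
Transitive (axiom 4): yes — every two-step R-path is closed by a direct edge.
Reflexive (axiom T): yes — every world is R-related to itself.
So F validates K, D, KD45, S5. The strongest is S5.

S5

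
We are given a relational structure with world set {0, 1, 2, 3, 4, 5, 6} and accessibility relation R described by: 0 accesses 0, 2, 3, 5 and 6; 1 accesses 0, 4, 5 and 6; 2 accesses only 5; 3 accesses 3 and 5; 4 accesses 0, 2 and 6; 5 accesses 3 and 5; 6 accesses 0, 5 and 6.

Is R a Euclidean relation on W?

No

Euclidean: no — 0 R 2 and 0 R 3, but not 2 R 3.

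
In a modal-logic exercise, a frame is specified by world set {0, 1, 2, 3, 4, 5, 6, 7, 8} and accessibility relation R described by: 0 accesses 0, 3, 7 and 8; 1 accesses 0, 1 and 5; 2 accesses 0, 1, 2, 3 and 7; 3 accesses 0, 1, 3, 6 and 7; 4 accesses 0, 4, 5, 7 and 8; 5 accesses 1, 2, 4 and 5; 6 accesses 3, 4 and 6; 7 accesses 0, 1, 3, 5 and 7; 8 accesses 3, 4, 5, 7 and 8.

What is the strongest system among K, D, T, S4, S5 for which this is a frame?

T

Serial (axiom D): yes — every world has a successor (e.g. 0 R 0).
Reflexive (axiom T): yes — every world is R-related to itself.
Transitive (axiom 4): no — 0 R 3 and 3 R 1, but not 0 R 1.
Euclidean (axiom 5): no — 0 R 3 and 0 R 8, but not 3 R 8.
So F validates K, D, T; S4 would additionally require R to be transitive. The strongest is T.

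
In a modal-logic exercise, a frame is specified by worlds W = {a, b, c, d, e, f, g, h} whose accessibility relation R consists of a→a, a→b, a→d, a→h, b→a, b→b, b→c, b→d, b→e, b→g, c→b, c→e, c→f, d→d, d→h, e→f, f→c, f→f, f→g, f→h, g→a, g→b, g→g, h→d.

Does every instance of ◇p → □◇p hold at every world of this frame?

No

Axiom 5 corresponds to the accessibility relation being Euclidean.
Euclidean: no — a R b and a R h, but not b R h.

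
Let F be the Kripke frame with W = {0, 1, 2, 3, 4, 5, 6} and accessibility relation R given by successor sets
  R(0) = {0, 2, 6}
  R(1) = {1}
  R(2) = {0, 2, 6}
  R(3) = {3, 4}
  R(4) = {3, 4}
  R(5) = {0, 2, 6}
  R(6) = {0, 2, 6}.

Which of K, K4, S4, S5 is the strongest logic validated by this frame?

Transitive (axiom 4): yes — every two-step R-path is closed by a direct edge.
Reflexive (axiom T): no — 5 is not related to itself.
Euclidean (axiom 5): yes — any two successors of a common world are R-related.
So F validates K, K4; S4 would additionally require R to be reflexive. The strongest is K4.

K4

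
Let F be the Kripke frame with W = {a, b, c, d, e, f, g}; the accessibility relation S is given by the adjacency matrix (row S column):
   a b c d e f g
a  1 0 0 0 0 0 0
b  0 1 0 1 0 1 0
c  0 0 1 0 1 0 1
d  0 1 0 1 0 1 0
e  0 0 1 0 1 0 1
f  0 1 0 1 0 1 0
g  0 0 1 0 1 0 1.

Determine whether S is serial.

Serial: yes — every world has a successor (e.g. a S a).

Yes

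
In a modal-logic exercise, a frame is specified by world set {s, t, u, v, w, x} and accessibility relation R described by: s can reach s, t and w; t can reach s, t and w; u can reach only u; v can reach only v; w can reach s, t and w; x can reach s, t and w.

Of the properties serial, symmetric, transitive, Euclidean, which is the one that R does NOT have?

Serial: yes — every world has a successor (e.g. s R s).
Symmetric: no — x R s but not s R x.
Transitive: yes — every two-step R-path is closed by a direct edge.
Euclidean: yes — any two successors of a common world are R-related.
Only symmetric fails.

symmetric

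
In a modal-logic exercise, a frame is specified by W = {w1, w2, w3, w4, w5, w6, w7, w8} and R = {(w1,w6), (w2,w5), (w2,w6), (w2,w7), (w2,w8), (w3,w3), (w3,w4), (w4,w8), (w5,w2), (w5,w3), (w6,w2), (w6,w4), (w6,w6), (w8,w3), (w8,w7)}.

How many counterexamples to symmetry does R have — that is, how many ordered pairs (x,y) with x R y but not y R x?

9

Enumerating: (w1,w6), (w2,w7), (w2,w8), (w3,w4), (w4,w8), (w5,w3), (w6,w4), (w8,w3), (w8,w7).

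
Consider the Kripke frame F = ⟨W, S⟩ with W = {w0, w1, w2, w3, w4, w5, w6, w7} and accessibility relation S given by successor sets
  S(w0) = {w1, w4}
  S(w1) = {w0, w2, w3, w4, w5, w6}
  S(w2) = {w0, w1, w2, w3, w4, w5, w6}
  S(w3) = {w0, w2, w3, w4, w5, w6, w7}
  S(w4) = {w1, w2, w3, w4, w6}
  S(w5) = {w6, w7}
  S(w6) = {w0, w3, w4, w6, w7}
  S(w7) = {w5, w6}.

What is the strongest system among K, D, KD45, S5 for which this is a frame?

D

Serial (axiom D): yes — every world has a successor (e.g. w0 S w1).
Euclidean (axiom 5): no — w1 S w0 and w1 S w2, but not w0 S w2.
Transitive (axiom 4): no — w0 S w1 and w1 S w2, but not w0 S w2.
Reflexive (axiom T): no — w0 is not related to itself.
So F validates K, D; KD45 would additionally require S to be Euclidean and transitive. The strongest is D.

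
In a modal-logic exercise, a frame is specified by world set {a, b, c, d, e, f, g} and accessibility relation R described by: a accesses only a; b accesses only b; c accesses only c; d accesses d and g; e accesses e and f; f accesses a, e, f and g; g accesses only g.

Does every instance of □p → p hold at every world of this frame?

By correspondence theory, T is valid on a frame iff R is reflexive.
Reflexive: yes — every world is R-related to itself.

Yes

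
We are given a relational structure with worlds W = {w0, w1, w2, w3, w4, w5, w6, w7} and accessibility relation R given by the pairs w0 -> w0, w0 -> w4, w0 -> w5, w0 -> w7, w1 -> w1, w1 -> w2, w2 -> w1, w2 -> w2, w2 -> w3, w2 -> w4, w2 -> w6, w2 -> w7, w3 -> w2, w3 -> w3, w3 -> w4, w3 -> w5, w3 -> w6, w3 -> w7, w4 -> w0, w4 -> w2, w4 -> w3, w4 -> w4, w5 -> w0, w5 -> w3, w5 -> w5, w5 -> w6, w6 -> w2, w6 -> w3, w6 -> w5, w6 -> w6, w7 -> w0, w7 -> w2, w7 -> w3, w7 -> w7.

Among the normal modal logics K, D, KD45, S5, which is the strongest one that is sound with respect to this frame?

D

Serial (axiom D): yes — every world has a successor (e.g. w0 R w0).
Euclidean (axiom 5): no — w0 R w4 and w0 R w5, but not w4 R w5.
Transitive (axiom 4): no — w0 R w4 and w4 R w2, but not w0 R w2.
Reflexive (axiom T): yes — every world is R-related to itself.
So F validates K, D; KD45 would additionally require R to be Euclidean and transitive. The strongest is D.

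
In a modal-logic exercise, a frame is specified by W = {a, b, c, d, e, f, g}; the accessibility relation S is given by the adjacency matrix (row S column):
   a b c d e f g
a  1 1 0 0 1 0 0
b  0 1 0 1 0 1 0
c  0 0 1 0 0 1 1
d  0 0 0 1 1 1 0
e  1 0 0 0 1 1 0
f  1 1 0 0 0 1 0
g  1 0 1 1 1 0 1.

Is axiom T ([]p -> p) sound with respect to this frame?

Yes

By correspondence theory, T is valid on a frame iff S is reflexive.
Reflexive: yes — every world is S-related to itself.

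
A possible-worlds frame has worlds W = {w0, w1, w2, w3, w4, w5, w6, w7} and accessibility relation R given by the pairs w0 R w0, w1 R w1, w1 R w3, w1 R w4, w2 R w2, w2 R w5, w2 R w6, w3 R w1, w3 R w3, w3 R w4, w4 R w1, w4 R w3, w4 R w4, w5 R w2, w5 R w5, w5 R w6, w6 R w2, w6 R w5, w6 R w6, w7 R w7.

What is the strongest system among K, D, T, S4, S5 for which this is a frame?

Serial (axiom D): yes — every world has a successor (e.g. w0 R w0).
Reflexive (axiom T): yes — every world is R-related to itself.
Transitive (axiom 4): yes — every two-step R-path is closed by a direct edge.
Euclidean (axiom 5): yes — any two successors of a common world are R-related.
So F validates K, D, T, S4, S5. The strongest is S5.

S5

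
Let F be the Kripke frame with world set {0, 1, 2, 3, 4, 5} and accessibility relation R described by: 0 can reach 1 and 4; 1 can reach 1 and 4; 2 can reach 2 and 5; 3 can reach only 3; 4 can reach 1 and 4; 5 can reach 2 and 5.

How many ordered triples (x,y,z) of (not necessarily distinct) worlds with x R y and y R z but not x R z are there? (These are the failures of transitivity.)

R is transitive; there are no such tuples.

0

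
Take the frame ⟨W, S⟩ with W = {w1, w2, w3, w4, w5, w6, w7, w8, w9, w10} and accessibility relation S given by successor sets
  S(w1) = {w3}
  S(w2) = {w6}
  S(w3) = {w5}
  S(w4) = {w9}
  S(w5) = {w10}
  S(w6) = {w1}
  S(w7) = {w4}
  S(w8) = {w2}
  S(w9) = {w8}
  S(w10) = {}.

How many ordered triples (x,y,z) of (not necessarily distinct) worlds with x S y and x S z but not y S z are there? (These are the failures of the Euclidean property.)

9

Enumerating: (w1,w3,w3), (w2,w6,w6), (w3,w5,w5), (w4,w9,w9), (w5,w10,w10), (w6,w1,w1), (w7,w4,w4), (w8,w2,w2), (w9,w8,w8).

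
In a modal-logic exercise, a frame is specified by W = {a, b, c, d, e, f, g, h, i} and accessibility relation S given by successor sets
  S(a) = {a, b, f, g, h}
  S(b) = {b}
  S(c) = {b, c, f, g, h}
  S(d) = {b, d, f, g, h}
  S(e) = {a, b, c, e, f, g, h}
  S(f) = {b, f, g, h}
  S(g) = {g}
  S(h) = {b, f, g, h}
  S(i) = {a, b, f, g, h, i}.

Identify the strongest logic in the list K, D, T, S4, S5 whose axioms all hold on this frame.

S4

Serial (axiom D): yes — every world has a successor (e.g. a S a).
Reflexive (axiom T): yes — every world is S-related to itself.
Transitive (axiom 4): yes — every two-step S-path is closed by a direct edge.
Euclidean (axiom 5): no — a S b and a S f, but not b S f.
So F validates K, D, T, S4; S5 would additionally require S to be Euclidean. The strongest is S4.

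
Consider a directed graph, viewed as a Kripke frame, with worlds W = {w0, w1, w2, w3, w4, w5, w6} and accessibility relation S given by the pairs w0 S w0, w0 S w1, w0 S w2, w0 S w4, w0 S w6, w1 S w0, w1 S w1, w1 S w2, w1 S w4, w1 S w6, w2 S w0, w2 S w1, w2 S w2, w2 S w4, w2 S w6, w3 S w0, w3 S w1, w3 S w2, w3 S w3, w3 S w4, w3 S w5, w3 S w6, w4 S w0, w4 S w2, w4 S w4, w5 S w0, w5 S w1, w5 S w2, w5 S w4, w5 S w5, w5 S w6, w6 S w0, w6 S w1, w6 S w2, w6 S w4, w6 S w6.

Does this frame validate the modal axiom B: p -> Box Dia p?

No

The schema B characterises exactly the symmetric frames.
Symmetric: no — w1 S w4 but not w4 S w1.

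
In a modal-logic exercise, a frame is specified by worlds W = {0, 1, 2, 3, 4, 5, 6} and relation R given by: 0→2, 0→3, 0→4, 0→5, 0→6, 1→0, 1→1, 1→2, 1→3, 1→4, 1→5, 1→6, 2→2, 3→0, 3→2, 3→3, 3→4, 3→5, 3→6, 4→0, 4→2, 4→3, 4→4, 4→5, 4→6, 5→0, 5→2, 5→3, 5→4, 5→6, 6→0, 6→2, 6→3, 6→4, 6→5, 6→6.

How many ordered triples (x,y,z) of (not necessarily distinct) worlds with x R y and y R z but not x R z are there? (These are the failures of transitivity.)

Enumerating: (0,3,0), (0,4,0), (0,5,0), (0,6,0), (5,0,5), (5,3,5), (5,4,5), (5,6,5).

8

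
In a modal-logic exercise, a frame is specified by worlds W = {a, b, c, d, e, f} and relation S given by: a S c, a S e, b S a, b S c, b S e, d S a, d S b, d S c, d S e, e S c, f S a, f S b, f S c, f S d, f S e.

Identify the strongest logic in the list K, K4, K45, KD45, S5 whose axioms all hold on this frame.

Transitive (axiom 4): yes — every two-step S-path is closed by a direct edge.
Euclidean (axiom 5): no — a S c and a S e, but not c S e.
Serial (axiom D): no — c has no S-successor.
Reflexive (axiom T): no — a is not related to itself.
So F validates K, K4; K45 would additionally require S to be Euclidean. The strongest is K4.

K4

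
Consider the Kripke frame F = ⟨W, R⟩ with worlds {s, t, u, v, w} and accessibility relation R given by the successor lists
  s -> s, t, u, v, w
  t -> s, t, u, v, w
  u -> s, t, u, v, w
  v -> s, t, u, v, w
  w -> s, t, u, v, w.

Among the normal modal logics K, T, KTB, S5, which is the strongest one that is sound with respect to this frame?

Reflexive (axiom T): yes — every world is R-related to itself.
Symmetric (axiom B): yes — every pair in R has its reverse in R.
Euclidean (axiom 5): yes — any two successors of a common world are R-related.
So F validates K, T, KTB, S5. The strongest is S5.

S5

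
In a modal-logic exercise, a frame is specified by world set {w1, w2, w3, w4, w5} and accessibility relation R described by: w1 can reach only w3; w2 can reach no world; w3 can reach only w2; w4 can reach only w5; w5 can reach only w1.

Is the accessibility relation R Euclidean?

Euclidean: no — w1 R w3 and w1 R w3, but not w3 R w3.

No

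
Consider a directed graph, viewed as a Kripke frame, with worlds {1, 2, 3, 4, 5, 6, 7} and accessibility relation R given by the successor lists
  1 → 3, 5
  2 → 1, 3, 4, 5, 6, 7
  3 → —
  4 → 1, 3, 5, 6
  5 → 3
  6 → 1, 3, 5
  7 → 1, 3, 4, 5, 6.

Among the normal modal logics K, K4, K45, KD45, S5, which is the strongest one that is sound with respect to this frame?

Transitive (axiom 4): yes — every two-step R-path is closed by a direct edge.
Euclidean (axiom 5): no — 1 R 3 and 1 R 5, but not 3 R 5.
Serial (axiom D): no — 3 has no R-successor.
Reflexive (axiom T): no — 1 is not related to itself.
So F validates K, K4; K45 would additionally require R to be Euclidean. The strongest is K4.

K4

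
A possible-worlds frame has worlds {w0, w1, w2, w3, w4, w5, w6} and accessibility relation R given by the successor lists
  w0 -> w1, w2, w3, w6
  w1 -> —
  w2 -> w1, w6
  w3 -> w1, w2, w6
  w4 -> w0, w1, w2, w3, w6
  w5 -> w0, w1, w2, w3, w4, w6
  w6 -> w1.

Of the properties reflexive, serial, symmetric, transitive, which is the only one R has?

Reflexive: no — w0 is not related to itself.
Serial: no — w1 has no R-successor.
Symmetric: no — w0 R w1 but not w1 R w0.
Transitive: yes — every two-step R-path is closed by a direct edge.
Only transitive holds.

transitive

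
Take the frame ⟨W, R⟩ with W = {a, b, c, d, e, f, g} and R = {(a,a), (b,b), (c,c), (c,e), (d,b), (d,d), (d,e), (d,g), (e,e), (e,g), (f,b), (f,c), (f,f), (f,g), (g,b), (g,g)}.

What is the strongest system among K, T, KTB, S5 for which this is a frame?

Reflexive (axiom T): yes — every world is R-related to itself.
Symmetric (axiom B): no — c R e but not e R c.
Euclidean (axiom 5): no — d R b and d R e, but not b R e.
So F validates K, T; KTB would additionally require R to be symmetric. The strongest is T.

T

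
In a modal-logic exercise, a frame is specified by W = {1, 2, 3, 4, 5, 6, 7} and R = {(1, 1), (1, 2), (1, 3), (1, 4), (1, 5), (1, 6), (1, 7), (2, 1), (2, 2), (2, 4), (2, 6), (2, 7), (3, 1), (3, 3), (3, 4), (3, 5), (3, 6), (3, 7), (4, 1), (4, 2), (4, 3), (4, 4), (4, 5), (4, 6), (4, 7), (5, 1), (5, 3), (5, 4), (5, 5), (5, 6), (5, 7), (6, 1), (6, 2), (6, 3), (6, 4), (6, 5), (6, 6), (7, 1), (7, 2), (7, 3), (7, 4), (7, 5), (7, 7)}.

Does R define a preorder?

No

Reflexive: yes — every world is R-related to itself.
Transitive: no — 2 R 1 and 1 R 3, but not 2 R 3.
So R is not a preorder.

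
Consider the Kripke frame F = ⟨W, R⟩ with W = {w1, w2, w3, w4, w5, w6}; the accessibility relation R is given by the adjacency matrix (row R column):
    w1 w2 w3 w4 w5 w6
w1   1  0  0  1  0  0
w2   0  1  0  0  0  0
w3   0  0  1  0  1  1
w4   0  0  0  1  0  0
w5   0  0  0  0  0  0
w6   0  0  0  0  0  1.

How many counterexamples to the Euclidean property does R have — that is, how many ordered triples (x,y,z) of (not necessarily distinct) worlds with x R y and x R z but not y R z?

6

Enumerating: (w1,w4,w1), (w3,w5,w3), (w3,w5,w5), (w3,w5,w6), (w3,w6,w3), (w3,w6,w5).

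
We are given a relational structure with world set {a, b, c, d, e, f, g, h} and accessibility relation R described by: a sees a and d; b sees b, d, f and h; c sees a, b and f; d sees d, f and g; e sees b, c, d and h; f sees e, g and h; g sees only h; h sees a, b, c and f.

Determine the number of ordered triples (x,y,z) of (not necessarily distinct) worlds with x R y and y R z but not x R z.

40

Enumerating: (a,d,f), (a,d,g), (b,d,g), (b,f,e), (b,f,g), (b,h,a), (b,h,c), (c,a,d), (c,b,d), (c,b,h), (c,f,e), (c,f,g), … and 28 more.
Total: 40.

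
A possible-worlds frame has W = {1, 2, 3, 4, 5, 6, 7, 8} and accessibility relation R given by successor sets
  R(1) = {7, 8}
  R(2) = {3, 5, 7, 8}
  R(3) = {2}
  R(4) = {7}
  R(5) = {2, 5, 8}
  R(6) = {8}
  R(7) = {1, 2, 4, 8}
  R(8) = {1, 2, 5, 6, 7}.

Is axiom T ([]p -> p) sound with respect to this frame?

No

The schema T characterises exactly the reflexive frames.
Reflexive: no — 1 is not related to itself.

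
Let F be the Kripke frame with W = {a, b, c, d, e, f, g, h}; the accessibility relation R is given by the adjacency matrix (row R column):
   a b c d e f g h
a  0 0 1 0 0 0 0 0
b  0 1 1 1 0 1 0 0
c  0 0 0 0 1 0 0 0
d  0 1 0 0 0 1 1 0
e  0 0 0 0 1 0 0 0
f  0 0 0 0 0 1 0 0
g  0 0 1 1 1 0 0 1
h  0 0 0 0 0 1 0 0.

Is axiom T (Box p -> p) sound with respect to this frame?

No

By correspondence theory, T is valid on a frame iff R is reflexive.
Reflexive: no — a is not related to itself.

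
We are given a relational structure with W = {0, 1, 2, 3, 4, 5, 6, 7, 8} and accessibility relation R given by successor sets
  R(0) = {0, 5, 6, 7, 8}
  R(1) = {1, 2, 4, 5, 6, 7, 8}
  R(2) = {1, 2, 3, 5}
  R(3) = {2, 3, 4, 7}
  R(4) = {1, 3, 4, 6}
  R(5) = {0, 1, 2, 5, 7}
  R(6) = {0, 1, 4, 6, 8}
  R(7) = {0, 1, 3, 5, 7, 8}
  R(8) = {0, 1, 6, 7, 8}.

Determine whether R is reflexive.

Reflexive: yes — every world is R-related to itself.

Yes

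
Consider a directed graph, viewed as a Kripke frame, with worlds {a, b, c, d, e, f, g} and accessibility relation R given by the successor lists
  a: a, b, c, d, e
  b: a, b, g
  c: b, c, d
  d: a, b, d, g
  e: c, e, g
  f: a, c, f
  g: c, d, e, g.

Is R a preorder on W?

Reflexive: yes — every world is R-related to itself.
Transitive: no — a R b and b R g, but not a R g.
So R is not a preorder.

No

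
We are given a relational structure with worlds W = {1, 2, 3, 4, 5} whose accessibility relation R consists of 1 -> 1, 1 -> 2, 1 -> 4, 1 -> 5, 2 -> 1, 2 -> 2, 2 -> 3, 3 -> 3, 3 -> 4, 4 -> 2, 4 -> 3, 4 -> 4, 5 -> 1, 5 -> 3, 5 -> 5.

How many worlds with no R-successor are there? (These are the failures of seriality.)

0

R is serial; there are no such worlds.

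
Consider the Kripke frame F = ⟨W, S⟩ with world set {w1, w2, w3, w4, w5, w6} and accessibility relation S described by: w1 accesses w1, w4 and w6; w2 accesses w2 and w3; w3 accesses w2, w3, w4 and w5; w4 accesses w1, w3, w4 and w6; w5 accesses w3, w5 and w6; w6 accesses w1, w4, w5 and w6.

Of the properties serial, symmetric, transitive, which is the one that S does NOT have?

transitive

Serial: yes — every world has a successor (e.g. w1 S w1).
Symmetric: yes — every pair in S has its reverse in S.
Transitive: no — w1 S w4 and w4 S w3, but not w1 S w3.
Only transitive fails.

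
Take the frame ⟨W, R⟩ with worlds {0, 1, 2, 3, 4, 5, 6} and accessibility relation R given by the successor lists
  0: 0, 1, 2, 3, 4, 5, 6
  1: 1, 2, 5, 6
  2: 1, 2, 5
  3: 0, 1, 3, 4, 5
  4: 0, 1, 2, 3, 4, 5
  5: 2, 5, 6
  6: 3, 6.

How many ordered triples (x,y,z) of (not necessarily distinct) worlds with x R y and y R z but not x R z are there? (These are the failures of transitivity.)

Enumerating: (1,6,3), (2,1,6), (2,5,6), (3,0,2), (3,0,6), (3,1,2), (3,1,6), (3,4,2), (3,5,2), (3,5,6), (4,0,6), (4,1,6), … and 7 more.
Total: 19.

19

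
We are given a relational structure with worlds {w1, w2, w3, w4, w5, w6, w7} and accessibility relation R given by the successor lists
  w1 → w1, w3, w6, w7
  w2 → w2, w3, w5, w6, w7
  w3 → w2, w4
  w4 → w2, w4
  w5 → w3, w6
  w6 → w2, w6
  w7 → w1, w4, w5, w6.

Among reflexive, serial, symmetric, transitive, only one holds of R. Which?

serial

Reflexive: no — w3 is not related to itself.
Serial: yes — every world has a successor (e.g. w1 R w1).
Symmetric: no — w1 R w3 but not w3 R w1.
Transitive: no — w1 R w3 and w3 R w2, but not w1 R w2.
Only serial holds.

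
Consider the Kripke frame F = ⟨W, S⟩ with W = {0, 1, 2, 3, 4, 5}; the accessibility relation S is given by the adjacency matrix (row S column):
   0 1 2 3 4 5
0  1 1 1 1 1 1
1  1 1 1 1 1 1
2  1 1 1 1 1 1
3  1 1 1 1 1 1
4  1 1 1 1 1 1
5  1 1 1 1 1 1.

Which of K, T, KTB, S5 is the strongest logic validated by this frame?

Reflexive (axiom T): yes — every world is S-related to itself.
Symmetric (axiom B): yes — every pair in S has its reverse in S.
Euclidean (axiom 5): yes — any two successors of a common world are S-related.
So F validates K, T, KTB, S5. The strongest is S5.

S5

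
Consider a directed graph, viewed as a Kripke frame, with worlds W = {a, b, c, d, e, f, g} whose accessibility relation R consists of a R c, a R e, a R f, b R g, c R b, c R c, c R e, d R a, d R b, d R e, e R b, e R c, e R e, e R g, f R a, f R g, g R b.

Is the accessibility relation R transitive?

No

Transitive: no — a R c and c R b, but not a R b.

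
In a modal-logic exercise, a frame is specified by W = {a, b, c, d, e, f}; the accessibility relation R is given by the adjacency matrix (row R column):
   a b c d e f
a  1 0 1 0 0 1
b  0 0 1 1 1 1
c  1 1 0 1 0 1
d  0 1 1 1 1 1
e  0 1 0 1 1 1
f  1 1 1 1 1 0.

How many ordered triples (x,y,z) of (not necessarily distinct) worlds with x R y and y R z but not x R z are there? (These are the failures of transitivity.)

Enumerating: (a,c,b), (a,c,d), (a,f,b), (a,f,d), (a,f,e), (b,c,a), (b,c,b), (b,d,b), (b,e,b), (b,f,a), (b,f,b), (c,a,c), … and 17 more.
Total: 29.

29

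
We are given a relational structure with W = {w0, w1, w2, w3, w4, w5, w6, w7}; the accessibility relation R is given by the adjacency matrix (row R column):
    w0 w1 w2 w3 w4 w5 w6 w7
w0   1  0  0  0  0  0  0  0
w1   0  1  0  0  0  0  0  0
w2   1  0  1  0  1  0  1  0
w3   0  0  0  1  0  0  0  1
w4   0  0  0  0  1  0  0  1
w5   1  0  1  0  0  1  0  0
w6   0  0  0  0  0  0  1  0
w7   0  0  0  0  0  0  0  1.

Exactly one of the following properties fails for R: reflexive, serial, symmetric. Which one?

Reflexive: yes — every world is R-related to itself.
Serial: yes — every world has a successor (e.g. w0 R w0).
Symmetric: no — w2 R w0 but not w0 R w2.
Only symmetric fails.

symmetric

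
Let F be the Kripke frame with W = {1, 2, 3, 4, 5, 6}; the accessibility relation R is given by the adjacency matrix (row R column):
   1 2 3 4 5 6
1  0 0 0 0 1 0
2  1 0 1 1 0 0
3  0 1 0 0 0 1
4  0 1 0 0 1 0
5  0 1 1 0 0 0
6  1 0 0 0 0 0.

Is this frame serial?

Serial: yes — every world has a successor (e.g. 1 R 5).

Yes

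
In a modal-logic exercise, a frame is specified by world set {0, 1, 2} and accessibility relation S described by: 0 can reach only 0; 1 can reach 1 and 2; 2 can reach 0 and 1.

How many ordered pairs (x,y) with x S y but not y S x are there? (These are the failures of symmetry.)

1

Enumerating: (2,0).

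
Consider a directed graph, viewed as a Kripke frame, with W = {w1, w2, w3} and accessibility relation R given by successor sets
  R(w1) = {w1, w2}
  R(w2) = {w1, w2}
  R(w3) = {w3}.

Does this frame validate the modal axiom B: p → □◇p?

Yes

The schema B characterises exactly the symmetric frames.
Symmetric: yes — every pair in R has its reverse in R.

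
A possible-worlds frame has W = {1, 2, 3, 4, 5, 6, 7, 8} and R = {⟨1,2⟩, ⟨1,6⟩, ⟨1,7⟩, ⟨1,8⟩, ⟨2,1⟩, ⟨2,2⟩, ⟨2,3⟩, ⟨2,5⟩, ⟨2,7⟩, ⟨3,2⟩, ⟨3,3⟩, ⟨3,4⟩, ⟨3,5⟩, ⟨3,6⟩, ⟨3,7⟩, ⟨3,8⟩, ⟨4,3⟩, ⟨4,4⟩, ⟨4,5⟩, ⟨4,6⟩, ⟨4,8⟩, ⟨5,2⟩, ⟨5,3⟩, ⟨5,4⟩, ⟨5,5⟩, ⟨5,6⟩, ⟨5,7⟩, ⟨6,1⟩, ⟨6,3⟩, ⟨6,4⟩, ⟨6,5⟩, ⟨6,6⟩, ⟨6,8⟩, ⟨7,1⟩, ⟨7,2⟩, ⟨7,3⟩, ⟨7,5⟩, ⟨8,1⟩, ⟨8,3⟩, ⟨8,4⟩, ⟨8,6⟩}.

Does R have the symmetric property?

Yes

Symmetric: yes — every pair in R has its reverse in R.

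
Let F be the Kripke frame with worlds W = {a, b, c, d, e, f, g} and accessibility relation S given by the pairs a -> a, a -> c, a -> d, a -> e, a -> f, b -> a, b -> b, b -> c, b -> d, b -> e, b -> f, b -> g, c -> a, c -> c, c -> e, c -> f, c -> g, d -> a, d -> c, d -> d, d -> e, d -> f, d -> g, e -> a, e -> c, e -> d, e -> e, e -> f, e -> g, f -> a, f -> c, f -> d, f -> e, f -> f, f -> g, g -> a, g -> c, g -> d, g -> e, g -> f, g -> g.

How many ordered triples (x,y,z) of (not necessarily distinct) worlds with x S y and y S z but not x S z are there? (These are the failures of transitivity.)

8

Enumerating: (a,c,g), (a,d,g), (a,e,g), (a,f,g), (c,a,d), (c,e,d), (c,f,d), (c,g,d).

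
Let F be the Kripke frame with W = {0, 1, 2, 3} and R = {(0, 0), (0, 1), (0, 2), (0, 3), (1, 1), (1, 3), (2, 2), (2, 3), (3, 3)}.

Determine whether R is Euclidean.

No

Euclidean: no — 0 R 1 and 0 R 2, but not 1 R 2.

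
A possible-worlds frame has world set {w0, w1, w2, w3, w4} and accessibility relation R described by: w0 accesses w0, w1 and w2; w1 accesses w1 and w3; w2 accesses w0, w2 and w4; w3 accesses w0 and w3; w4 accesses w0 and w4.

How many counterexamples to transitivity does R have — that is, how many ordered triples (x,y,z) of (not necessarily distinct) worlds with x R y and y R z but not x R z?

8

Enumerating: (w0,w1,w3), (w0,w2,w4), (w1,w3,w0), (w2,w0,w1), (w3,w0,w1), (w3,w0,w2), (w4,w0,w1), (w4,w0,w2).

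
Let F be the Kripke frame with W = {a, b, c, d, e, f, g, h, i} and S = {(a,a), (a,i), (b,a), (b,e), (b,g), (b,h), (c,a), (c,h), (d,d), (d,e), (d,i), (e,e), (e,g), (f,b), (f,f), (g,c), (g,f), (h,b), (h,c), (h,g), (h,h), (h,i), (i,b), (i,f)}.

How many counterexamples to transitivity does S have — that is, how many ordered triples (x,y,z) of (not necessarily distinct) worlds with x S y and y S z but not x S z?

34

Enumerating: (a,i,b), (a,i,f), (b,a,i), (b,g,c), (b,g,f), (b,h,b), (b,h,c), (b,h,i), (c,a,i), (c,h,b), (c,h,c), (c,h,g), … and 22 more.
Total: 34.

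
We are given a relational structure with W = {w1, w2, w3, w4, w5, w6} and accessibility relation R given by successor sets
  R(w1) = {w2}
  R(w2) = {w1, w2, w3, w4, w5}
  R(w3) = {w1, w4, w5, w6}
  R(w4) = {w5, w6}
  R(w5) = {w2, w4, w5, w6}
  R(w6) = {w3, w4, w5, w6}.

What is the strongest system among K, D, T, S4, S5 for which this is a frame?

Serial (axiom D): yes — every world has a successor (e.g. w1 R w2).
Reflexive (axiom T): no — w1 is not related to itself.
Transitive (axiom 4): no — w1 R w2 and w2 R w3, but not w1 R w3.
Euclidean (axiom 5): no — w2 R w1 and w2 R w3, but not w1 R w3.
So F validates K, D; T would additionally require R to be reflexive. The strongest is D.

D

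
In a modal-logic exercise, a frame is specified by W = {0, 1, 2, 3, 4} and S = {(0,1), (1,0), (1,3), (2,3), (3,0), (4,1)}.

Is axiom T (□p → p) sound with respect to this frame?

Axiom T corresponds to the accessibility relation being reflexive.
Reflexive: no — 0 is not related to itself.

No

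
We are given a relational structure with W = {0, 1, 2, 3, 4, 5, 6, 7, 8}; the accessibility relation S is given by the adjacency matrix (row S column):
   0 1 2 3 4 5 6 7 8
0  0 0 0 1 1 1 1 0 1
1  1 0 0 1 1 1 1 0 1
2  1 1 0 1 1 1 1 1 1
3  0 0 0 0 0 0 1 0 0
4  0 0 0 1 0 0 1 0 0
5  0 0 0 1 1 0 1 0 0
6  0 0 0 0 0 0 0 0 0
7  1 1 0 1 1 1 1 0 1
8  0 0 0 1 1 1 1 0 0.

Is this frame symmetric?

No

Symmetric: no — 0 S 3 but not 3 S 0.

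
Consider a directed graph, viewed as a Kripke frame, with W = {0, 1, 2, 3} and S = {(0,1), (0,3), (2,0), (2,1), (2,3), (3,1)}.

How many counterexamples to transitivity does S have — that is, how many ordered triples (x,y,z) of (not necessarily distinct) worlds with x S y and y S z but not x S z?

S is transitive; there are no such tuples.

0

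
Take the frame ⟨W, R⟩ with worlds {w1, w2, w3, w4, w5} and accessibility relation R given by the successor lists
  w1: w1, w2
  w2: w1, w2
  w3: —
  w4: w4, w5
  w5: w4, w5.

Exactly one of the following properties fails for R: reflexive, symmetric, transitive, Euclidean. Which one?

Reflexive: no — w3 is not related to itself.
Symmetric: yes — every pair in R has its reverse in R.
Transitive: yes — every two-step R-path is closed by a direct edge.
Euclidean: yes — any two successors of a common world are R-related.
Only reflexive fails.

reflexive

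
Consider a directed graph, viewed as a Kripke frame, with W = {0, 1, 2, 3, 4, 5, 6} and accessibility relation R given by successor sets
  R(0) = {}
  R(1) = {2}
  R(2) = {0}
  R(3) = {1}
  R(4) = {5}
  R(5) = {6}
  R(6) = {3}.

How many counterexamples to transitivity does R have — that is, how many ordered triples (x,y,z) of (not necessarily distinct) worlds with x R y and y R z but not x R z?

Enumerating: (1,2,0), (3,1,2), (4,5,6), (5,6,3), (6,3,1).

5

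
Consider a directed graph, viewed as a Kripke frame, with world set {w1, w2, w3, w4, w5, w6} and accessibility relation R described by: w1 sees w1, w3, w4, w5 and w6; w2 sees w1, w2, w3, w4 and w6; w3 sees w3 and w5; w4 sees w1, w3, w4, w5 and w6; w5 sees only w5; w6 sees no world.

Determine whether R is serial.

No

Serial: no — w6 has no R-successor.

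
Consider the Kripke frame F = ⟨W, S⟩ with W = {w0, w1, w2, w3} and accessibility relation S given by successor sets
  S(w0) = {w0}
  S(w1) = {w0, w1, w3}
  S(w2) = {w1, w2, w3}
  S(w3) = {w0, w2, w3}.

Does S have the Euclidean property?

Euclidean: no — w1 S w0 and w1 S w3, but not w0 S w3.

No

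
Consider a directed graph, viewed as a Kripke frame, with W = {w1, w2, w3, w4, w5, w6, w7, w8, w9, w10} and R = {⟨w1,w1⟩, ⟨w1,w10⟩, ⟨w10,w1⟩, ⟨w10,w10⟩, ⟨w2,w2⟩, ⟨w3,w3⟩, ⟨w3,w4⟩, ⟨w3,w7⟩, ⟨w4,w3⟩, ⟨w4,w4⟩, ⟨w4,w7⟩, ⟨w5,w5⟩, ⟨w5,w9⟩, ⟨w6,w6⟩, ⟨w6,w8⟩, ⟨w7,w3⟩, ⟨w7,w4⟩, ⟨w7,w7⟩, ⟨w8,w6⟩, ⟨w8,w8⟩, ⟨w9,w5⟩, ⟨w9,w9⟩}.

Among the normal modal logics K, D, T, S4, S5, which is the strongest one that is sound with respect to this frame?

S5

Serial (axiom D): yes — every world has a successor (e.g. w1 R w1).
Reflexive (axiom T): yes — every world is R-related to itself.
Transitive (axiom 4): yes — every two-step R-path is closed by a direct edge.
Euclidean (axiom 5): yes — any two successors of a common world are R-related.
So F validates K, D, T, S4, S5. The strongest is S5.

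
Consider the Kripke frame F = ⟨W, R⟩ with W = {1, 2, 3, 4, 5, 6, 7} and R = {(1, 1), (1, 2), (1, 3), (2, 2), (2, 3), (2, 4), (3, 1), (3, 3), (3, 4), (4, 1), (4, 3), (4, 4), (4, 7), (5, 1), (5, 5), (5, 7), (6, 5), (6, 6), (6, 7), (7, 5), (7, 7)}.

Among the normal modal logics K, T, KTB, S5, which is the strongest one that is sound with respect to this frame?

Reflexive (axiom T): yes — every world is R-related to itself.
Symmetric (axiom B): no — 1 R 2 but not 2 R 1.
Euclidean (axiom 5): no — 1 R 3 and 1 R 2, but not 3 R 2.
So F validates K, T; KTB would additionally require R to be symmetric. The strongest is T.

T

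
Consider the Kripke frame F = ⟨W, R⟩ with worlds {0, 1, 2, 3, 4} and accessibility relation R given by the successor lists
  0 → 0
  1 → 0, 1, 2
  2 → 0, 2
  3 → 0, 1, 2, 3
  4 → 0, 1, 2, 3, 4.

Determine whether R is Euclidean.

No

Euclidean: no — 1 R 0 and 1 R 2, but not 0 R 2.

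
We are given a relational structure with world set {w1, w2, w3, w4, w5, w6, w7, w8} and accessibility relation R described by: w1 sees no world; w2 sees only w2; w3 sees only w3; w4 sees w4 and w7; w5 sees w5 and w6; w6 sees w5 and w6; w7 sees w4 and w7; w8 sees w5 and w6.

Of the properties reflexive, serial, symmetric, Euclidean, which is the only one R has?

Euclidean

Reflexive: no — w1 is not related to itself.
Serial: no — w1 has no R-successor.
Symmetric: no — w8 R w5 but not w5 R w8.
Euclidean: yes — any two successors of a common world are R-related.
Only Euclidean holds.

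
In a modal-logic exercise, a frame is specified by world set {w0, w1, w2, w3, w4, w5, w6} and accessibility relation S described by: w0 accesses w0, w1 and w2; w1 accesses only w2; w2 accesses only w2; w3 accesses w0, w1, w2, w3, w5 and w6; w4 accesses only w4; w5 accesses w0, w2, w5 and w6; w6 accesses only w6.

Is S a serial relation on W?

Yes

Serial: yes — every world has a successor (e.g. w0 S w0).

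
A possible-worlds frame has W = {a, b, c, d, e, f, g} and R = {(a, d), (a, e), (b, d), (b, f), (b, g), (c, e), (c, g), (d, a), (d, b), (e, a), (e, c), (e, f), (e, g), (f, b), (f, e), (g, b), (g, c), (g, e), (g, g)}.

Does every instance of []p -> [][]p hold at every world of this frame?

No

Axiom 4 corresponds to the accessibility relation being transitive.
Transitive: no — a R d and d R b, but not a R b.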